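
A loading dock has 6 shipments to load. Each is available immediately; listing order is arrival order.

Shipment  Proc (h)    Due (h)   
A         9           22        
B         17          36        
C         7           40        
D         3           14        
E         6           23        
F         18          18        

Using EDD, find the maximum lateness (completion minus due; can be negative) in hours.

EDD (increasing due date): D F A E B C.
D: 0→3, due 14, lateness -11
F: 3→21, due 18, lateness 3
A: 21→30, due 22, lateness 8
E: 30→36, due 23, lateness 13
B: 36→53, due 36, lateness 17
C: 53→60, due 40, lateness 20
Maximum = 20.

20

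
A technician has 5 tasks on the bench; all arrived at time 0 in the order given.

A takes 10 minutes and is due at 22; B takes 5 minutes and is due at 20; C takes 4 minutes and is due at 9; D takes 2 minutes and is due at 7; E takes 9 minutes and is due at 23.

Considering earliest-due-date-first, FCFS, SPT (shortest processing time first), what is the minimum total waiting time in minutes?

EDD (increasing due date): D C B A E.
D: waits 0, runs 0→2
C: waits 2, runs 2→6
B: waits 6, runs 6→11
A: waits 11, runs 11→21
E: waits 21, runs 21→30
Sum = 0+2+6+11+21 = 40.
FIFO (arrival order): A B C D E.
A: waits 0, runs 0→10
B: waits 10, runs 10→15
C: waits 15, runs 15→19
D: waits 19, runs 19→21
E: waits 21, runs 21→30
Sum = 0+10+15+19+21 = 65.
SPT (increasing processing time): D C B E A.
D: waits 0, runs 0→2
C: waits 2, runs 2→6
B: waits 6, runs 6→11
E: waits 11, runs 11→20
A: waits 20, runs 20→30
Sum = 0+2+6+11+20 = 39.
EDD 40, FIFO 65, SPT 39 → minimum 39.

39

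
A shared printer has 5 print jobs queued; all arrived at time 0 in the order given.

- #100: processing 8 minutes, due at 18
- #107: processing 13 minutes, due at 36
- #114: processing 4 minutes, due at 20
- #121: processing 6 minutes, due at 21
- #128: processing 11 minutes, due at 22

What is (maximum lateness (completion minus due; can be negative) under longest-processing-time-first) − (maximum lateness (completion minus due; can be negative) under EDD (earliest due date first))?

15

LPT (decreasing processing time): #107 #128 #100 #121 #114.
#107: 0→13, due 36, lateness -23
#128: 13→24, due 22, lateness 2
#100: 24→32, due 18, lateness 14
#121: 32→38, due 21, lateness 17
#114: 38→42, due 20, lateness 22
Maximum = 22.
EDD (increasing due date): #100 #114 #121 #128 #107.
#100: 0→8, due 18, lateness -10
#114: 8→12, due 20, lateness -8
#121: 12→18, due 21, lateness -3
#128: 18→29, due 22, lateness 7
#107: 29→42, due 36, lateness 6
Maximum = 7.
Difference = 22 − 7 = 15.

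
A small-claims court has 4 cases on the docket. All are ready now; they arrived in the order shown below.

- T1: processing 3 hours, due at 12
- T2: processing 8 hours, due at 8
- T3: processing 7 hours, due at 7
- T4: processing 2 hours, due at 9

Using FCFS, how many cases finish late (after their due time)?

3

FIFO (arrival order): T1 T2 T3 T4.
T1: 0→3, due 12, tardiness 0
T2: 3→11, due 8, tardiness 3
T3: 11→18, due 7, tardiness 11
T4: 18→20, due 9, tardiness 11
Late cases: 3.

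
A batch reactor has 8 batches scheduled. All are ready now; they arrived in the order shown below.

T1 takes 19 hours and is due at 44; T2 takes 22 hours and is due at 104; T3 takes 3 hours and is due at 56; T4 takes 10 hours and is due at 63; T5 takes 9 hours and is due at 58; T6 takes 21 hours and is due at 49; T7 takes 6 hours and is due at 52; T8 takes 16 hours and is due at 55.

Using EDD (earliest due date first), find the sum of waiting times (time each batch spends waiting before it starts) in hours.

390

EDD (increasing due date): T1 T6 T7 T8 T3 T5 T4 T2.
T1: waits 0, runs 0→19
T6: waits 19, runs 19→40
T7: waits 40, runs 40→46
T8: waits 46, runs 46→62
T3: waits 62, runs 62→65
T5: waits 65, runs 65→74
T4: waits 74, runs 74→84
T2: waits 84, runs 84→106
Sum = 0+19+40+46+62+65+74+84 = 390.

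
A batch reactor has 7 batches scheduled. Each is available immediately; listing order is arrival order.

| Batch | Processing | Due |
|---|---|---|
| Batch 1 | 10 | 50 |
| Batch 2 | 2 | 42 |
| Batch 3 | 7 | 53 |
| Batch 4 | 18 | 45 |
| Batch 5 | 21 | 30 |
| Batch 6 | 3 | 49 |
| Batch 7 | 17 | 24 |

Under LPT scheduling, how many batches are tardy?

5

LPT (decreasing processing time): Batch 5 Batch 4 Batch 7 Batch 1 Batch 3 Batch 6 Batch 2.
Batch 5: 0→21, due 30, tardiness 0
Batch 4: 21→39, due 45, tardiness 0
Batch 7: 39→56, due 24, tardiness 32
Batch 1: 56→66, due 50, tardiness 16
Batch 3: 66→73, due 53, tardiness 20
Batch 6: 73→76, due 49, tardiness 27
Batch 2: 76→78, due 42, tardiness 36
Late batches: 5.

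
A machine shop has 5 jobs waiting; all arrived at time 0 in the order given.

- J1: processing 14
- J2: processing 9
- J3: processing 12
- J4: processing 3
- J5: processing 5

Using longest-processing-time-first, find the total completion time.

LPT (decreasing processing time): J1 J3 J2 J5 J4.
J1: 0→14
J3: 14→26
J2: 26→35
J5: 35→40
J4: 40→43
Sum = 14+26+35+40+43 = 158.

158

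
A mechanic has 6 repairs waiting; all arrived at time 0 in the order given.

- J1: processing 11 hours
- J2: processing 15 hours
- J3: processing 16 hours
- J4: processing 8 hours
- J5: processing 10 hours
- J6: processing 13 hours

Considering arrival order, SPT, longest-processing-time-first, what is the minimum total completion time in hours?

227

FIFO (arrival order): J1 J2 J3 J4 J5 J6.
J1: 0→11
J2: 11→26
J3: 26→42
J4: 42→50
J5: 50→60
J6: 60→73
Sum = 11+26+42+50+60+73 = 262.
SPT (increasing processing time): J4 J5 J1 J6 J2 J3.
J4: 0→8
J5: 8→18
J1: 18→29
J6: 29→42
J2: 42→57
J3: 57→73
Sum = 8+18+29+42+57+73 = 227.
LPT (decreasing processing time): J3 J2 J6 J1 J5 J4.
J3: 0→16
J2: 16→31
J6: 31→44
J1: 44→55
J5: 55→65
J4: 65→73
Sum = 16+31+44+55+65+73 = 284.
FIFO 262, SPT 227, LPT 284 → minimum 227.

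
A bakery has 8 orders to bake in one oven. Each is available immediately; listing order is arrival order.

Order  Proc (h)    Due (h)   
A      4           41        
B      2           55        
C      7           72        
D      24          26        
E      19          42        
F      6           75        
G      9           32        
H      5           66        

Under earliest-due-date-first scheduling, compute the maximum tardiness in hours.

EDD (increasing due date): D G A E B H C F.
D: 0→24, due 26, tardiness 0
G: 24→33, due 32, tardiness 1
A: 33→37, due 41, tardiness 0
E: 37→56, due 42, tardiness 14
B: 56→58, due 55, tardiness 3
H: 58→63, due 66, tardiness 0
C: 63→70, due 72, tardiness 0
F: 70→76, due 75, tardiness 1
Maximum = 14.

14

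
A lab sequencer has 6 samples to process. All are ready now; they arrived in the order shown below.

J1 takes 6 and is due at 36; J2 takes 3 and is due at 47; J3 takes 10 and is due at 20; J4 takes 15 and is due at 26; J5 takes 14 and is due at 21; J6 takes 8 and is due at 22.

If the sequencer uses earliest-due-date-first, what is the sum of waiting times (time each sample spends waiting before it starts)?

EDD (increasing due date): J3 J5 J6 J4 J1 J2.
J3: waits 0, runs 0→10
J5: waits 10, runs 10→24
J6: waits 24, runs 24→32
J4: waits 32, runs 32→47
J1: waits 47, runs 47→53
J2: waits 53, runs 53→56
Sum = 0+10+24+32+47+53 = 166.

166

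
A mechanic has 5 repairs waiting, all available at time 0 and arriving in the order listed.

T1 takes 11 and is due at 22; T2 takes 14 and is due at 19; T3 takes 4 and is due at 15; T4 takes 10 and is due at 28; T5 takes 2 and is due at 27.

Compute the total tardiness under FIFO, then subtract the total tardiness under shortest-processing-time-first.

FIFO (arrival order): T1 T2 T3 T4 T5.
T1: 0→11, due 22, tardiness 0
T2: 11→25, due 19, tardiness 6
T3: 25→29, due 15, tardiness 14
T4: 29→39, due 28, tardiness 11
T5: 39→41, due 27, tardiness 14
Sum = 0+6+14+11+14 = 45.
SPT (increasing processing time): T5 T3 T4 T1 T2.
T5: 0→2, due 27, tardiness 0
T3: 2→6, due 15, tardiness 0
T4: 6→16, due 28, tardiness 0
T1: 16→27, due 22, tardiness 5
T2: 27→41, due 19, tardiness 22
Sum = 0+0+0+5+22 = 27.
Difference = 45 − 27 = 18.

18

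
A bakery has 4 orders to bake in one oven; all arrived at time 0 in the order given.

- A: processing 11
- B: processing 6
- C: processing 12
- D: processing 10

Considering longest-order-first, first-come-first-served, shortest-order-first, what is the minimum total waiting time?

49

LPT (decreasing processing time): C A D B.
C: waits 0, runs 0→12
A: waits 12, runs 12→23
D: waits 23, runs 23→33
B: waits 33, runs 33→39
Sum = 0+12+23+33 = 68.
FIFO (arrival order): A B C D.
A: waits 0, runs 0→11
B: waits 11, runs 11→17
C: waits 17, runs 17→29
D: waits 29, runs 29→39
Sum = 0+11+17+29 = 57.
SPT (increasing processing time): B D A C.
B: waits 0, runs 0→6
D: waits 6, runs 6→16
A: waits 16, runs 16→27
C: waits 27, runs 27→39
Sum = 0+6+16+27 = 49.
LPT 68, FIFO 57, SPT 49 → minimum 49.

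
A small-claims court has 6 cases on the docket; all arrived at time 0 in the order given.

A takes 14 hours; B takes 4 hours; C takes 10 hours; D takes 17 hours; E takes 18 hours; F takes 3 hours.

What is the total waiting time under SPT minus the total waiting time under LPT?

SPT (increasing processing time): F B C A D E.
F: waits 0, runs 0→3
B: waits 3, runs 3→7
C: waits 7, runs 7→17
A: waits 17, runs 17→31
D: waits 31, runs 31→48
E: waits 48, runs 48→66
Sum = 0+3+7+17+31+48 = 106.
LPT (decreasing processing time): E D A C B F.
E: waits 0, runs 0→18
D: waits 18, runs 18→35
A: waits 35, runs 35→49
C: waits 49, runs 49→59
B: waits 59, runs 59→63
F: waits 63, runs 63→66
Sum = 0+18+35+49+59+63 = 224.
Difference = 106 − 224 = -118.

-118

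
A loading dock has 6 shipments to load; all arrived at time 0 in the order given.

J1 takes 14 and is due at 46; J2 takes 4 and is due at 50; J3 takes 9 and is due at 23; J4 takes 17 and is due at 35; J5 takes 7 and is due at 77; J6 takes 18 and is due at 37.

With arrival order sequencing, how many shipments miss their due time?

3

FIFO (arrival order): J1 J2 J3 J4 J5 J6.
J1: 0→14, due 46, tardiness 0
J2: 14→18, due 50, tardiness 0
J3: 18→27, due 23, tardiness 4
J4: 27→44, due 35, tardiness 9
J5: 44→51, due 77, tardiness 0
J6: 51→69, due 37, tardiness 32
Late shipments: 3.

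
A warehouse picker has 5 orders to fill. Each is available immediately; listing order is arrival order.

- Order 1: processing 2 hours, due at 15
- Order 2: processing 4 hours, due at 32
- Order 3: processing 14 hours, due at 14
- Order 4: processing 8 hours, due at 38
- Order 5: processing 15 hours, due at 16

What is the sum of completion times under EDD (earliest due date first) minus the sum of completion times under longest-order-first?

-26

EDD (increasing due date): Order 3 Order 1 Order 5 Order 2 Order 4.
Order 3: 0→14
Order 1: 14→16
Order 5: 16→31
Order 2: 31→35
Order 4: 35→43
Sum = 14+16+31+35+43 = 139.
LPT (decreasing processing time): Order 5 Order 3 Order 4 Order 2 Order 1.
Order 5: 0→15
Order 3: 15→29
Order 4: 29→37
Order 2: 37→41
Order 1: 41→43
Sum = 15+29+37+41+43 = 165.
Difference = 139 − 165 = -26.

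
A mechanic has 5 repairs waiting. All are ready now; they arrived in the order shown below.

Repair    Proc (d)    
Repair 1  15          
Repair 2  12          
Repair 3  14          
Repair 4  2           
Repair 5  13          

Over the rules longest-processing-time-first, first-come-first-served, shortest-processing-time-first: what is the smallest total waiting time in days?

84

LPT (decreasing processing time): Repair 1 Repair 3 Repair 5 Repair 2 Repair 4.
Repair 1: waits 0, runs 0→15
Repair 3: waits 15, runs 15→29
Repair 5: waits 29, runs 29→42
Repair 2: waits 42, runs 42→54
Repair 4: waits 54, runs 54→56
Sum = 0+15+29+42+54 = 140.
FIFO (arrival order): Repair 1 Repair 2 Repair 3 Repair 4 Repair 5.
Repair 1: waits 0, runs 0→15
Repair 2: waits 15, runs 15→27
Repair 3: waits 27, runs 27→41
Repair 4: waits 41, runs 41→43
Repair 5: waits 43, runs 43→56
Sum = 0+15+27+41+43 = 126.
SPT (increasing processing time): Repair 4 Repair 2 Repair 5 Repair 3 Repair 1.
Repair 4: waits 0, runs 0→2
Repair 2: waits 2, runs 2→14
Repair 5: waits 14, runs 14→27
Repair 3: waits 27, runs 27→41
Repair 1: waits 41, runs 41→56
Sum = 0+2+14+27+41 = 84.
LPT 140, FIFO 126, SPT 84 → minimum 84.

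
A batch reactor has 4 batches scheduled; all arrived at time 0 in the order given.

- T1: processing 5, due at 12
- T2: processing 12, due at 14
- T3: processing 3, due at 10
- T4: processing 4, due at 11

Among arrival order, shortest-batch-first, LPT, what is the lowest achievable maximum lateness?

10

FIFO (arrival order): T1 T2 T3 T4.
T1: 0→5, due 12, lateness -7
T2: 5→17, due 14, lateness 3
T3: 17→20, due 10, lateness 10
T4: 20→24, due 11, lateness 13
Maximum = 13.
SPT (increasing processing time): T3 T4 T1 T2.
T3: 0→3, due 10, lateness -7
T4: 3→7, due 11, lateness -4
T1: 7→12, due 12, lateness 0
T2: 12→24, due 14, lateness 10
Maximum = 10.
LPT (decreasing processing time): T2 T1 T4 T3.
T2: 0→12, due 14, lateness -2
T1: 12→17, due 12, lateness 5
T4: 17→21, due 11, lateness 10
T3: 21→24, due 10, lateness 14
Maximum = 14.
FIFO 13, SPT 10, LPT 14 → minimum 10.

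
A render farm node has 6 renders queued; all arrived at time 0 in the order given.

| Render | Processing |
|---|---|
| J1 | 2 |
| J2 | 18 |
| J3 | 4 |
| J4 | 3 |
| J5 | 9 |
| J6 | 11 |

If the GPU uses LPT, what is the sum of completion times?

LPT (decreasing processing time): J2 J6 J5 J3 J4 J1.
J2: 0→18
J6: 18→29
J5: 29→38
J3: 38→42
J4: 42→45
J1: 45→47
Sum = 18+29+38+42+45+47 = 219.

219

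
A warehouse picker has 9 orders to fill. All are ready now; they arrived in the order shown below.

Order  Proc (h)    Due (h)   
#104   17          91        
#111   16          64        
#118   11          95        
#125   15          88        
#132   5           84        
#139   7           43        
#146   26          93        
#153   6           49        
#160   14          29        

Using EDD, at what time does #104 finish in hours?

EDD (increasing due date): #160 #139 #153 #111 #132 #125 #104 #146 #118.
#160: 0→14
#139: 14→21
#153: 21→27
#111: 27→43
#132: 43→48
#125: 48→63
#104: 63→80

80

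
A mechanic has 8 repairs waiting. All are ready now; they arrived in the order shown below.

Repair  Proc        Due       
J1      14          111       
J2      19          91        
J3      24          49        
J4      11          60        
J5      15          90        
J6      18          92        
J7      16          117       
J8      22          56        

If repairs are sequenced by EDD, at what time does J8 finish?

EDD (increasing due date): J3 J8 J4 J5 J2 J6 J1 J7.
J3: 0→24
J8: 24→46

46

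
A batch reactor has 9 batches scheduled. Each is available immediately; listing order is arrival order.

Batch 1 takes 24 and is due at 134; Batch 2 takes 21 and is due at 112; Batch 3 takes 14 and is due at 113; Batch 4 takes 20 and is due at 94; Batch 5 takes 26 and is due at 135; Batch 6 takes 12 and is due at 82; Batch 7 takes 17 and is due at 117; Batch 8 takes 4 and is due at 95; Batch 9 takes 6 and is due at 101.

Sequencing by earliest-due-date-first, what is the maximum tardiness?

9

EDD (increasing due date): Batch 6 Batch 4 Batch 8 Batch 9 Batch 2 Batch 3 Batch 7 Batch 1 Batch 5.
Batch 6: 0→12, due 82, tardiness 0
Batch 4: 12→32, due 94, tardiness 0
Batch 8: 32→36, due 95, tardiness 0
Batch 9: 36→42, due 101, tardiness 0
Batch 2: 42→63, due 112, tardiness 0
Batch 3: 63→77, due 113, tardiness 0
Batch 7: 77→94, due 117, tardiness 0
Batch 1: 94→118, due 134, tardiness 0
Batch 5: 118→144, due 135, tardiness 9
Maximum = 9.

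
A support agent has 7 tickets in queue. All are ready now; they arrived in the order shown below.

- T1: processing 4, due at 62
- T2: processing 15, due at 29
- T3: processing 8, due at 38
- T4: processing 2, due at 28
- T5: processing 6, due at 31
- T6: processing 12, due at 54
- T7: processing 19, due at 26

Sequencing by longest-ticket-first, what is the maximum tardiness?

38

LPT (decreasing processing time): T7 T2 T6 T3 T5 T1 T4.
T7: 0→19, due 26, tardiness 0
T2: 19→34, due 29, tardiness 5
T6: 34→46, due 54, tardiness 0
T3: 46→54, due 38, tardiness 16
T5: 54→60, due 31, tardiness 29
T1: 60→64, due 62, tardiness 2
T4: 64→66, due 28, tardiness 38
Maximum = 38.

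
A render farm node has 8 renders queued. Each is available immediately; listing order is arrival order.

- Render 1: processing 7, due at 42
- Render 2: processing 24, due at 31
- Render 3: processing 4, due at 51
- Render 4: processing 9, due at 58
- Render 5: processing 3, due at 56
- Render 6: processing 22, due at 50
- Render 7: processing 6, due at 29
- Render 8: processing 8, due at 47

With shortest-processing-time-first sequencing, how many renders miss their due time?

SPT (increasing processing time): Render 5 Render 3 Render 7 Render 1 Render 8 Render 4 Render 6 Render 2.
Render 5: 0→3, due 56, tardiness 0
Render 3: 3→7, due 51, tardiness 0
Render 7: 7→13, due 29, tardiness 0
Render 1: 13→20, due 42, tardiness 0
Render 8: 20→28, due 47, tardiness 0
Render 4: 28→37, due 58, tardiness 0
Render 6: 37→59, due 50, tardiness 9
Render 2: 59→83, due 31, tardiness 52
Late renders: 2.

2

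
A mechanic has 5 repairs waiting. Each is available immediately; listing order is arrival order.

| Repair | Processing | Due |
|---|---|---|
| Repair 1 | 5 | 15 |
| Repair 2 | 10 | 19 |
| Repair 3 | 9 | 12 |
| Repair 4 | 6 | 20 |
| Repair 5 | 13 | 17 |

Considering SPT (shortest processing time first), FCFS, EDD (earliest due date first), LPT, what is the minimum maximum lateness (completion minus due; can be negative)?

SPT (increasing processing time): Repair 1 Repair 4 Repair 3 Repair 2 Repair 5.
Repair 1: 0→5, due 15, lateness -10
Repair 4: 5→11, due 20, lateness -9
Repair 3: 11→20, due 12, lateness 8
Repair 2: 20→30, due 19, lateness 11
Repair 5: 30→43, due 17, lateness 26
Maximum = 26.
FIFO (arrival order): Repair 1 Repair 2 Repair 3 Repair 4 Repair 5.
Repair 1: 0→5, due 15, lateness -10
Repair 2: 5→15, due 19, lateness -4
Repair 3: 15→24, due 12, lateness 12
Repair 4: 24→30, due 20, lateness 10
Repair 5: 30→43, due 17, lateness 26
Maximum = 26.
EDD (increasing due date): Repair 3 Repair 1 Repair 5 Repair 2 Repair 4.
Repair 3: 0→9, due 12, lateness -3
Repair 1: 9→14, due 15, lateness -1
Repair 5: 14→27, due 17, lateness 10
Repair 2: 27→37, due 19, lateness 18
Repair 4: 37→43, due 20, lateness 23
Maximum = 23.
LPT (decreasing processing time): Repair 5 Repair 2 Repair 3 Repair 4 Repair 1.
Repair 5: 0→13, due 17, lateness -4
Repair 2: 13→23, due 19, lateness 4
Repair 3: 23→32, due 12, lateness 20
Repair 4: 32→38, due 20, lateness 18
Repair 1: 38→43, due 15, lateness 28
Maximum = 28.
SPT 26, FIFO 26, EDD 23, LPT 28 → minimum 23.

23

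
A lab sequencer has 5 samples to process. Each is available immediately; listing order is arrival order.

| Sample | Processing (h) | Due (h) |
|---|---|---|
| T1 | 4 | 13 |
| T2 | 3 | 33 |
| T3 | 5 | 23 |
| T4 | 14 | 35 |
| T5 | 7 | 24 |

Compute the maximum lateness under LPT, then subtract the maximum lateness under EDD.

19

LPT (decreasing processing time): T4 T5 T3 T1 T2.
T4: 0→14, due 35, lateness -21
T5: 14→21, due 24, lateness -3
T3: 21→26, due 23, lateness 3
T1: 26→30, due 13, lateness 17
T2: 30→33, due 33, lateness 0
Maximum = 17.
EDD (increasing due date): T1 T3 T5 T2 T4.
T1: 0→4, due 13, lateness -9
T3: 4→9, due 23, lateness -14
T5: 9→16, due 24, lateness -8
T2: 16→19, due 33, lateness -14
T4: 19→33, due 35, lateness -2
Maximum = -2.
Difference = 17 − -2 = 19.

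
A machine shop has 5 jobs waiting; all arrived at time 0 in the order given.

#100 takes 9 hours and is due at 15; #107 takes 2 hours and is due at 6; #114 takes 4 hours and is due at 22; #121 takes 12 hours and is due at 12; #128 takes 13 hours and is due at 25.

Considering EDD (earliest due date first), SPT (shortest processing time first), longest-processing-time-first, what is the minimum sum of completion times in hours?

EDD (increasing due date): #107 #121 #100 #114 #128.
#107: 0→2
#121: 2→14
#100: 14→23
#114: 23→27
#128: 27→40
Sum = 2+14+23+27+40 = 106.
SPT (increasing processing time): #107 #114 #100 #121 #128.
#107: 0→2
#114: 2→6
#100: 6→15
#121: 15→27
#128: 27→40
Sum = 2+6+15+27+40 = 90.
LPT (decreasing processing time): #128 #121 #100 #114 #107.
#128: 0→13
#121: 13→25
#100: 25→34
#114: 34→38
#107: 38→40
Sum = 13+25+34+38+40 = 150.
EDD 106, SPT 90, LPT 150 → minimum 90.

90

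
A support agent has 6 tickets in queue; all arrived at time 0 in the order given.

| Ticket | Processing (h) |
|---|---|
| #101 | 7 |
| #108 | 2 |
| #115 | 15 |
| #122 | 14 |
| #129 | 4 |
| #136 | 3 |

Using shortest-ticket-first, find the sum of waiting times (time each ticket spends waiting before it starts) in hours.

62

SPT (increasing processing time): #108 #136 #129 #101 #122 #115.
#108: waits 0, runs 0→2
#136: waits 2, runs 2→5
#129: waits 5, runs 5→9
#101: waits 9, runs 9→16
#122: waits 16, runs 16→30
#115: waits 30, runs 30→45
Sum = 0+2+5+9+16+30 = 62.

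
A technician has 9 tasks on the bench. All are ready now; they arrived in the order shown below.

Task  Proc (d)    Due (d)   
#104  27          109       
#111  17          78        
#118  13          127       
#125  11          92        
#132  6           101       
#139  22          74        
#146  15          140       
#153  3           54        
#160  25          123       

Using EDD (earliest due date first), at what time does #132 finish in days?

EDD (increasing due date): #153 #139 #111 #125 #132 #104 #160 #118 #146.
#153: 0→3
#139: 3→25
#111: 25→42
#125: 42→53
#132: 53→59

59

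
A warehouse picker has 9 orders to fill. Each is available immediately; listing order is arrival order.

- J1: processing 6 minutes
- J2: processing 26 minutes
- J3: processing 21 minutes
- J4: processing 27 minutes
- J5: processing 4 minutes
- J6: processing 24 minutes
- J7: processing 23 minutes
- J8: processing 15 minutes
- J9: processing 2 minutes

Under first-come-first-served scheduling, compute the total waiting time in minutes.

640

FIFO (arrival order): J1 J2 J3 J4 J5 J6 J7 J8 J9.
J1: waits 0, runs 0→6
J2: waits 6, runs 6→32
J3: waits 32, runs 32→53
J4: waits 53, runs 53→80
J5: waits 80, runs 80→84
J6: waits 84, runs 84→108
J7: waits 108, runs 108→131
J8: waits 131, runs 131→146
J9: waits 146, runs 146→148
Sum = 0+6+32+53+80+84+108+131+146 = 640.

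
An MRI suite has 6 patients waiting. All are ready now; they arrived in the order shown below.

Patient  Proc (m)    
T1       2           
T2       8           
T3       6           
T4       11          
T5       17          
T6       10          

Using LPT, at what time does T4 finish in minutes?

28

LPT (decreasing processing time): T5 T4 T6 T2 T3 T1.
T5: 0→17
T4: 17→28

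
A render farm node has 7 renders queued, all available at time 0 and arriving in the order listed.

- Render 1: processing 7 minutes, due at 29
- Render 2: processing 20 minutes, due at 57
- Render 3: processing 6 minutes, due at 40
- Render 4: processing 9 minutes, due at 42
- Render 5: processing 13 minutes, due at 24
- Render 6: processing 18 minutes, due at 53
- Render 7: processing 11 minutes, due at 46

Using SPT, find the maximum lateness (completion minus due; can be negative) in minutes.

27

SPT (increasing processing time): Render 3 Render 1 Render 4 Render 7 Render 5 Render 6 Render 2.
Render 3: 0→6, due 40, lateness -34
Render 1: 6→13, due 29, lateness -16
Render 4: 13→22, due 42, lateness -20
Render 7: 22→33, due 46, lateness -13
Render 5: 33→46, due 24, lateness 22
Render 6: 46→64, due 53, lateness 11
Render 2: 64→84, due 57, lateness 27
Maximum = 27.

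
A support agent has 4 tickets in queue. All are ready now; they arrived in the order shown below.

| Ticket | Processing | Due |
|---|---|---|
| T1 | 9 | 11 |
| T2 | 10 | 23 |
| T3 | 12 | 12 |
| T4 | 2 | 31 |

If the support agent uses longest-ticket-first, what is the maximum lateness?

LPT (decreasing processing time): T3 T2 T1 T4.
T3: 0→12, due 12, lateness 0
T2: 12→22, due 23, lateness -1
T1: 22→31, due 11, lateness 20
T4: 31→33, due 31, lateness 2
Maximum = 20.

20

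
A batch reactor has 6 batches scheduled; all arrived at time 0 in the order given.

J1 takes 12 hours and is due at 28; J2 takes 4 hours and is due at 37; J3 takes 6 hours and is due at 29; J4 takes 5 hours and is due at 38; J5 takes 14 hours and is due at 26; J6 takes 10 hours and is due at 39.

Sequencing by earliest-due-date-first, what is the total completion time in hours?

EDD (increasing due date): J5 J1 J3 J2 J4 J6.
J5: 0→14
J1: 14→26
J3: 26→32
J2: 32→36
J4: 36→41
J6: 41→51
Sum = 14+26+32+36+41+51 = 200.

200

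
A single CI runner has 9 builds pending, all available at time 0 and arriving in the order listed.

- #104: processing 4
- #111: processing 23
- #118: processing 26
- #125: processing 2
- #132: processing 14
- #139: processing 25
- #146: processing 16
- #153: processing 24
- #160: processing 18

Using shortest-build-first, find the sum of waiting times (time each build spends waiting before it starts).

SPT (increasing processing time): #125 #104 #132 #146 #160 #111 #153 #139 #118.
#125: waits 0, runs 0→2
#104: waits 2, runs 2→6
#132: waits 6, runs 6→20
#146: waits 20, runs 20→36
#160: waits 36, runs 36→54
#111: waits 54, runs 54→77
#153: waits 77, runs 77→101
#139: waits 101, runs 101→126
#118: waits 126, runs 126→152
Sum = 0+2+6+20+36+54+77+101+126 = 422.

422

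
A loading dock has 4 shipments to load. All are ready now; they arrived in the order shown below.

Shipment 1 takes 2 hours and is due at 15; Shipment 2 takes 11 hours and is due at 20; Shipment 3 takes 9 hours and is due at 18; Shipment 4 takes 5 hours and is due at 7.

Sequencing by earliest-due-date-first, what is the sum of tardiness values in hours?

EDD (increasing due date): Shipment 4 Shipment 1 Shipment 3 Shipment 2.
Shipment 4: 0→5, due 7, tardiness 0
Shipment 1: 5→7, due 15, tardiness 0
Shipment 3: 7→16, due 18, tardiness 0
Shipment 2: 16→27, due 20, tardiness 7
Sum = 0+0+0+7 = 7.

7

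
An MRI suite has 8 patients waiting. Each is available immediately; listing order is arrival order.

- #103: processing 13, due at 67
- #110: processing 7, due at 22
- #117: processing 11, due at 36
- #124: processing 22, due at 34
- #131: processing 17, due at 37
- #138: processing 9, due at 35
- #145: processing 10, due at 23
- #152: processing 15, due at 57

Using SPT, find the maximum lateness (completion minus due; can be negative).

SPT (increasing processing time): #110 #138 #145 #117 #103 #152 #131 #124.
#110: 0→7, due 22, lateness -15
#138: 7→16, due 35, lateness -19
#145: 16→26, due 23, lateness 3
#117: 26→37, due 36, lateness 1
#103: 37→50, due 67, lateness -17
#152: 50→65, due 57, lateness 8
#131: 65→82, due 37, lateness 45
#124: 82→104, due 34, lateness 70
Maximum = 70.

70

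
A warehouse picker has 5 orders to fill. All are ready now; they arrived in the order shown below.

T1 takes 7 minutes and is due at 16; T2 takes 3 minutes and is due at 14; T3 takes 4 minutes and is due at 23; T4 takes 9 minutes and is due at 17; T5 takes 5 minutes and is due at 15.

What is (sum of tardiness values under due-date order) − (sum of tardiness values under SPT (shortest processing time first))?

-2

EDD (increasing due date): T2 T5 T1 T4 T3.
T2: 0→3, due 14, tardiness 0
T5: 3→8, due 15, tardiness 0
T1: 8→15, due 16, tardiness 0
T4: 15→24, due 17, tardiness 7
T3: 24→28, due 23, tardiness 5
Sum = 0+0+0+7+5 = 12.
SPT (increasing processing time): T2 T3 T5 T1 T4.
T2: 0→3, due 14, tardiness 0
T3: 3→7, due 23, tardiness 0
T5: 7→12, due 15, tardiness 0
T1: 12→19, due 16, tardiness 3
T4: 19→28, due 17, tardiness 11
Sum = 0+0+0+3+11 = 14.
Difference = 12 − 14 = -2.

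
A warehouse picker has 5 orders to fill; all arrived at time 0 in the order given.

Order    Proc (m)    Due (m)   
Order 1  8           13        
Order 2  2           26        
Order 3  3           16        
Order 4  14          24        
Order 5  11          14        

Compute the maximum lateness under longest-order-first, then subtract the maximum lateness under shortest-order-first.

LPT (decreasing processing time): Order 4 Order 5 Order 1 Order 3 Order 2.
Order 4: 0→14, due 24, lateness -10
Order 5: 14→25, due 14, lateness 11
Order 1: 25→33, due 13, lateness 20
Order 3: 33→36, due 16, lateness 20
Order 2: 36→38, due 26, lateness 12
Maximum = 20.
SPT (increasing processing time): Order 2 Order 3 Order 1 Order 5 Order 4.
Order 2: 0→2, due 26, lateness -24
Order 3: 2→5, due 16, lateness -11
Order 1: 5→13, due 13, lateness 0
Order 5: 13→24, due 14, lateness 10
Order 4: 24→38, due 24, lateness 14
Maximum = 14.
Difference = 20 − 14 = 6.

6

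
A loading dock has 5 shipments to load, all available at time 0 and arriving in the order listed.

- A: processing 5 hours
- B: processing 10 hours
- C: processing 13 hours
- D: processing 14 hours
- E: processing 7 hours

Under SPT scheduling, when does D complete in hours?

49

SPT (increasing processing time): A E B C D.
A: 0→5
E: 5→12
B: 12→22
C: 22→35
D: 35→49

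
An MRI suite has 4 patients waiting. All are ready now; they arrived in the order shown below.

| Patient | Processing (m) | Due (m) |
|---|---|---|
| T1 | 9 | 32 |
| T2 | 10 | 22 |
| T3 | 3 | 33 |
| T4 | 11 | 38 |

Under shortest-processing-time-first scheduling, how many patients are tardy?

0

SPT (increasing processing time): T3 T1 T2 T4.
T3: 0→3, due 33, tardiness 0
T1: 3→12, due 32, tardiness 0
T2: 12→22, due 22, tardiness 0
T4: 22→33, due 38, tardiness 0
Late patients: 0.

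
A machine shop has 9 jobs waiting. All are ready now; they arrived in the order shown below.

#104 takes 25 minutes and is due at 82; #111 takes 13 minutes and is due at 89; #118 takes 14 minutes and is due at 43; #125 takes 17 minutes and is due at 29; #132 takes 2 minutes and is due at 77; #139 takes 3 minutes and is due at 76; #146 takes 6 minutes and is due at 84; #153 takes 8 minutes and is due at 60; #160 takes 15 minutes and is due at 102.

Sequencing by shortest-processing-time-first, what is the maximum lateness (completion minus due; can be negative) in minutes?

49

SPT (increasing processing time): #132 #139 #146 #153 #111 #118 #160 #125 #104.
#132: 0→2, due 77, lateness -75
#139: 2→5, due 76, lateness -71
#146: 5→11, due 84, lateness -73
#153: 11→19, due 60, lateness -41
#111: 19→32, due 89, lateness -57
#118: 32→46, due 43, lateness 3
#160: 46→61, due 102, lateness -41
#125: 61→78, due 29, lateness 49
#104: 78→103, due 82, lateness 21
Maximum = 49.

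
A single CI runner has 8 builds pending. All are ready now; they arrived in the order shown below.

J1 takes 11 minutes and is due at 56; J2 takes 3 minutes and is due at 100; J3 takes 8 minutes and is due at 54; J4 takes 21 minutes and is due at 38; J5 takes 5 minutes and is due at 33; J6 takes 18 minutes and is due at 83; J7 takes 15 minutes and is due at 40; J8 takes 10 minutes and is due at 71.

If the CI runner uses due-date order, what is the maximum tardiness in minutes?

EDD (increasing due date): J5 J4 J7 J3 J1 J8 J6 J2.
J5: 0→5, due 33, tardiness 0
J4: 5→26, due 38, tardiness 0
J7: 26→41, due 40, tardiness 1
J3: 41→49, due 54, tardiness 0
J1: 49→60, due 56, tardiness 4
J8: 60→70, due 71, tardiness 0
J6: 70→88, due 83, tardiness 5
J2: 88→91, due 100, tardiness 0
Maximum = 5.

5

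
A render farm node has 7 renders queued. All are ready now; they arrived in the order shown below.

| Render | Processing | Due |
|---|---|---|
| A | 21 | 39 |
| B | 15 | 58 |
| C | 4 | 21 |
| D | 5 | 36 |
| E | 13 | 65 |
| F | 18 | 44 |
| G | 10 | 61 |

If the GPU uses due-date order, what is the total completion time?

313

EDD (increasing due date): C D A F B G E.
C: 0→4
D: 4→9
A: 9→30
F: 30→48
B: 48→63
G: 63→73
E: 73→86
Sum = 4+9+30+48+63+73+86 = 313.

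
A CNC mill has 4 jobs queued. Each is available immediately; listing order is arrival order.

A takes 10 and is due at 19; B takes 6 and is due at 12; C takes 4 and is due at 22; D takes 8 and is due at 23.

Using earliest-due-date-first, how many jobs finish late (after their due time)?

1

EDD (increasing due date): B A C D.
B: 0→6, due 12, tardiness 0
A: 6→16, due 19, tardiness 0
C: 16→20, due 22, tardiness 0
D: 20→28, due 23, tardiness 5
Late jobs: 1.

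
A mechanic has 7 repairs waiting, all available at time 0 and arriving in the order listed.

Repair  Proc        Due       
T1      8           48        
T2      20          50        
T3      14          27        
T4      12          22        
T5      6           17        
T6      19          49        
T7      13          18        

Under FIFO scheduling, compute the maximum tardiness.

74

FIFO (arrival order): T1 T2 T3 T4 T5 T6 T7.
T1: 0→8, due 48, tardiness 0
T2: 8→28, due 50, tardiness 0
T3: 28→42, due 27, tardiness 15
T4: 42→54, due 22, tardiness 32
T5: 54→60, due 17, tardiness 43
T6: 60→79, due 49, tardiness 30
T7: 79→92, due 18, tardiness 74
Maximum = 74.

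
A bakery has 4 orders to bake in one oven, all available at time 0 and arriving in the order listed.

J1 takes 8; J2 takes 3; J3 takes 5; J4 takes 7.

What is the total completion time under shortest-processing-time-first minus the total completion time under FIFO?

SPT (increasing processing time): J2 J3 J4 J1.
J2: 0→3
J3: 3→8
J4: 8→15
J1: 15→23
Sum = 3+8+15+23 = 49.
FIFO (arrival order): J1 J2 J3 J4.
J1: 0→8
J2: 8→11
J3: 11→16
J4: 16→23
Sum = 8+11+16+23 = 58.
Difference = 49 − 58 = -9.

-9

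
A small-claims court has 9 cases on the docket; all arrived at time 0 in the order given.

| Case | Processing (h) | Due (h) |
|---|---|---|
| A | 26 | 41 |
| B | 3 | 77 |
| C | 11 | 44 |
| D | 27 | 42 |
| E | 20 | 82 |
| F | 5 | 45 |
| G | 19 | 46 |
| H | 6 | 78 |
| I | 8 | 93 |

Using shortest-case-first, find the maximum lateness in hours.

83

SPT (increasing processing time): B F H I C G E A D.
B: 0→3, due 77, lateness -74
F: 3→8, due 45, lateness -37
H: 8→14, due 78, lateness -64
I: 14→22, due 93, lateness -71
C: 22→33, due 44, lateness -11
G: 33→52, due 46, lateness 6
E: 52→72, due 82, lateness -10
A: 72→98, due 41, lateness 57
D: 98→125, due 42, lateness 83
Maximum = 83.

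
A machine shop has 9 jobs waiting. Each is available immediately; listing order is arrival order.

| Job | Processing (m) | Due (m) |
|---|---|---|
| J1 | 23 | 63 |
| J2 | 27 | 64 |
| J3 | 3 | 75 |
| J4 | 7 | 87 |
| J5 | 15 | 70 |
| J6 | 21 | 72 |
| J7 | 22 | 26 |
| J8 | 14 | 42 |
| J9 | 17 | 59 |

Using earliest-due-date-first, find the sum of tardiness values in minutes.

296

EDD (increasing due date): J7 J8 J9 J1 J2 J5 J6 J3 J4.
J7: 0→22, due 26, tardiness 0
J8: 22→36, due 42, tardiness 0
J9: 36→53, due 59, tardiness 0
J1: 53→76, due 63, tardiness 13
J2: 76→103, due 64, tardiness 39
J5: 103→118, due 70, tardiness 48
J6: 118→139, due 72, tardiness 67
J3: 139→142, due 75, tardiness 67
J4: 142→149, due 87, tardiness 62
Sum = 0+0+0+13+39+48+67+67+62 = 296.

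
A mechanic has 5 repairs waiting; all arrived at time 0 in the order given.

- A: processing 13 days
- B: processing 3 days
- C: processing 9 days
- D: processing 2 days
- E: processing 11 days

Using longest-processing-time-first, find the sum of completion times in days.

LPT (decreasing processing time): A E C B D.
A: 0→13
E: 13→24
C: 24→33
B: 33→36
D: 36→38
Sum = 13+24+33+36+38 = 144.

144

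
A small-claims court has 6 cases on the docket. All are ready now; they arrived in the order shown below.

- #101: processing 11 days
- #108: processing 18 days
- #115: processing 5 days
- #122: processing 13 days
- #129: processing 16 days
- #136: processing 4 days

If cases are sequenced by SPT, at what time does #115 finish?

9

SPT (increasing processing time): #136 #115 #101 #122 #129 #108.
#136: 0→4
#115: 4→9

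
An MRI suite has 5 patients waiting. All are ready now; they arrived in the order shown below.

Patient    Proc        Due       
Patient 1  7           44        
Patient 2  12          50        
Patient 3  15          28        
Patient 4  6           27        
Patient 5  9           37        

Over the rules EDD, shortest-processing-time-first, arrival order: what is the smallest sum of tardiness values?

EDD (increasing due date): Patient 4 Patient 3 Patient 5 Patient 1 Patient 2.
Patient 4: 0→6, due 27, tardiness 0
Patient 3: 6→21, due 28, tardiness 0
Patient 5: 21→30, due 37, tardiness 0
Patient 1: 30→37, due 44, tardiness 0
Patient 2: 37→49, due 50, tardiness 0
Sum = 0+0+0+0+0 = 0.
SPT (increasing processing time): Patient 4 Patient 1 Patient 5 Patient 2 Patient 3.
Patient 4: 0→6, due 27, tardiness 0
Patient 1: 6→13, due 44, tardiness 0
Patient 5: 13→22, due 37, tardiness 0
Patient 2: 22→34, due 50, tardiness 0
Patient 3: 34→49, due 28, tardiness 21
Sum = 0+0+0+0+21 = 21.
FIFO (arrival order): Patient 1 Patient 2 Patient 3 Patient 4 Patient 5.
Patient 1: 0→7, due 44, tardiness 0
Patient 2: 7→19, due 50, tardiness 0
Patient 3: 19→34, due 28, tardiness 6
Patient 4: 34→40, due 27, tardiness 13
Patient 5: 40→49, due 37, tardiness 12
Sum = 0+0+6+13+12 = 31.
EDD 0, SPT 21, FIFO 31 → minimum 0.

0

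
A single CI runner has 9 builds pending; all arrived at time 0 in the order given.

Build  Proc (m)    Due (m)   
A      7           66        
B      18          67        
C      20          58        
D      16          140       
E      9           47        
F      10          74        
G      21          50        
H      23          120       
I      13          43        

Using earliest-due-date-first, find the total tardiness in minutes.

55

EDD (increasing due date): I E G C A B F H D.
I: 0→13, due 43, tardiness 0
E: 13→22, due 47, tardiness 0
G: 22→43, due 50, tardiness 0
C: 43→63, due 58, tardiness 5
A: 63→70, due 66, tardiness 4
B: 70→88, due 67, tardiness 21
F: 88→98, due 74, tardiness 24
H: 98→121, due 120, tardiness 1
D: 121→137, due 140, tardiness 0
Sum = 0+0+0+5+4+21+24+1+0 = 55.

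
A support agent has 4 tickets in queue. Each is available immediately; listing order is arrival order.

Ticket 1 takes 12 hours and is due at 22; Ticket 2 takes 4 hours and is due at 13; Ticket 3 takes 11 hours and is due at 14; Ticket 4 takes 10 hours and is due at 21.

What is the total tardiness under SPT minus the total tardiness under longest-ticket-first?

SPT (increasing processing time): Ticket 2 Ticket 4 Ticket 3 Ticket 1.
Ticket 2: 0→4, due 13, tardiness 0
Ticket 4: 4→14, due 21, tardiness 0
Ticket 3: 14→25, due 14, tardiness 11
Ticket 1: 25→37, due 22, tardiness 15
Sum = 0+0+11+15 = 26.
LPT (decreasing processing time): Ticket 1 Ticket 3 Ticket 4 Ticket 2.
Ticket 1: 0→12, due 22, tardiness 0
Ticket 3: 12→23, due 14, tardiness 9
Ticket 4: 23→33, due 21, tardiness 12
Ticket 2: 33→37, due 13, tardiness 24
Sum = 0+9+12+24 = 45.
Difference = 26 − 45 = -19.

-19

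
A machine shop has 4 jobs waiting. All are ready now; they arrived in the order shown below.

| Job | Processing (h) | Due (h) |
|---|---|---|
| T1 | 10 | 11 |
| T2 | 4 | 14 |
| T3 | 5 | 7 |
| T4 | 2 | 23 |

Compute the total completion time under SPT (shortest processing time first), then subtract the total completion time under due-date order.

-20

SPT (increasing processing time): T4 T2 T3 T1.
T4: 0→2
T2: 2→6
T3: 6→11
T1: 11→21
Sum = 2+6+11+21 = 40.
EDD (increasing due date): T3 T1 T2 T4.
T3: 0→5
T1: 5→15
T2: 15→19
T4: 19→21
Sum = 5+15+19+21 = 60.
Difference = 40 − 60 = -20.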